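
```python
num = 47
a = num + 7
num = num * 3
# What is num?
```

Answer: 141

Derivation:
Trace (tracking num):
num = 47  # -> num = 47
a = num + 7  # -> a = 54
num = num * 3  # -> num = 141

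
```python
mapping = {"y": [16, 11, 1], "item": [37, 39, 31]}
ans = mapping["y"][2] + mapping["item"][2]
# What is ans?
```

Trace (tracking ans):
mapping = {'y': [16, 11, 1], 'item': [37, 39, 31]}  # -> mapping = {'y': [16, 11, 1], 'item': [37, 39, 31]}
ans = mapping['y'][2] + mapping['item'][2]  # -> ans = 32

Answer: 32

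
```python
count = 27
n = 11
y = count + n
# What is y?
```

Trace (tracking y):
count = 27  # -> count = 27
n = 11  # -> n = 11
y = count + n  # -> y = 38

Answer: 38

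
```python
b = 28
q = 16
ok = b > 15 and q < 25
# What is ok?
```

Trace (tracking ok):
b = 28  # -> b = 28
q = 16  # -> q = 16
ok = b > 15 and q < 25  # -> ok = True

Answer: True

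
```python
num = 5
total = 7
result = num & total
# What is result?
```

Answer: 5

Derivation:
Trace (tracking result):
num = 5  # -> num = 5
total = 7  # -> total = 7
result = num & total  # -> result = 5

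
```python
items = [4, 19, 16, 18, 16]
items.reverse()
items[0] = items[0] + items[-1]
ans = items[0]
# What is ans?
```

Trace (tracking ans):
items = [4, 19, 16, 18, 16]  # -> items = [4, 19, 16, 18, 16]
items.reverse()  # -> items = [16, 18, 16, 19, 4]
items[0] = items[0] + items[-1]  # -> items = [20, 18, 16, 19, 4]
ans = items[0]  # -> ans = 20

Answer: 20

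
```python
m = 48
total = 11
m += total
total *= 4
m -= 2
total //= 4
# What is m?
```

Answer: 57

Derivation:
Trace (tracking m):
m = 48  # -> m = 48
total = 11  # -> total = 11
m += total  # -> m = 59
total *= 4  # -> total = 44
m -= 2  # -> m = 57
total //= 4  # -> total = 11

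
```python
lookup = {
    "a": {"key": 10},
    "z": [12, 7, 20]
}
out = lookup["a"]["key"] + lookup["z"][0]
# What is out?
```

Trace (tracking out):
lookup = {'a': {'key': 10}, 'z': [12, 7, 20]}  # -> lookup = {'a': {'key': 10}, 'z': [12, 7, 20]}
out = lookup['a']['key'] + lookup['z'][0]  # -> out = 22

Answer: 22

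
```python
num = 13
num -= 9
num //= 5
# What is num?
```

Trace (tracking num):
num = 13  # -> num = 13
num -= 9  # -> num = 4
num //= 5  # -> num = 0

Answer: 0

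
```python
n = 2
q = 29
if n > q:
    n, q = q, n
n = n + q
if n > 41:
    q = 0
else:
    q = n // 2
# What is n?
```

Answer: 31

Derivation:
Trace (tracking n):
n = 2  # -> n = 2
q = 29  # -> q = 29
if n > q:  # condition is False
n = n + q  # -> n = 31
if n > 41:  # condition is False
else:
    q = n // 2  # -> q = 15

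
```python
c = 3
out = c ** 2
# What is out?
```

Answer: 9

Derivation:
Trace (tracking out):
c = 3  # -> c = 3
out = c ** 2  # -> out = 9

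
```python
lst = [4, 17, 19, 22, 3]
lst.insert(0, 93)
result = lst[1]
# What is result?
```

Trace (tracking result):
lst = [4, 17, 19, 22, 3]  # -> lst = [4, 17, 19, 22, 3]
lst.insert(0, 93)  # -> lst = [93, 4, 17, 19, 22, 3]
result = lst[1]  # -> result = 4

Answer: 4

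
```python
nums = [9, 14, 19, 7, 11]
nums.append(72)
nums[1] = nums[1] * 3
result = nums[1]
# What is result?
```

Answer: 42

Derivation:
Trace (tracking result):
nums = [9, 14, 19, 7, 11]  # -> nums = [9, 14, 19, 7, 11]
nums.append(72)  # -> nums = [9, 14, 19, 7, 11, 72]
nums[1] = nums[1] * 3  # -> nums = [9, 42, 19, 7, 11, 72]
result = nums[1]  # -> result = 42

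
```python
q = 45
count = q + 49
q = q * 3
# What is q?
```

Answer: 135

Derivation:
Trace (tracking q):
q = 45  # -> q = 45
count = q + 49  # -> count = 94
q = q * 3  # -> q = 135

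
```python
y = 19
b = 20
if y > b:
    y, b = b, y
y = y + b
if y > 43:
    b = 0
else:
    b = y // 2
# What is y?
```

Trace (tracking y):
y = 19  # -> y = 19
b = 20  # -> b = 20
if y > b:  # condition is False
y = y + b  # -> y = 39
if y > 43:  # condition is False
else:
    b = y // 2  # -> b = 19

Answer: 39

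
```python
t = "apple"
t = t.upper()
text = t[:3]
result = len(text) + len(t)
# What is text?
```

Answer: 'APP'

Derivation:
Trace (tracking text):
t = 'apple'  # -> t = 'apple'
t = t.upper()  # -> t = 'APPLE'
text = t[:3]  # -> text = 'APP'
result = len(text) + len(t)  # -> result = 8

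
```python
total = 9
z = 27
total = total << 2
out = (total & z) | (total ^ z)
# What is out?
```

Trace (tracking out):
total = 9  # -> total = 9
z = 27  # -> z = 27
total = total << 2  # -> total = 36
out = total & z | total ^ z  # -> out = 63

Answer: 63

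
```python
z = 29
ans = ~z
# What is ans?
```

Trace (tracking ans):
z = 29  # -> z = 29
ans = ~z  # -> ans = -30

Answer: -30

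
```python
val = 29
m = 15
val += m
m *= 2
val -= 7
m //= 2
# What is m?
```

Answer: 15

Derivation:
Trace (tracking m):
val = 29  # -> val = 29
m = 15  # -> m = 15
val += m  # -> val = 44
m *= 2  # -> m = 30
val -= 7  # -> val = 37
m //= 2  # -> m = 15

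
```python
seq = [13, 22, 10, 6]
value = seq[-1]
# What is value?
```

Trace (tracking value):
seq = [13, 22, 10, 6]  # -> seq = [13, 22, 10, 6]
value = seq[-1]  # -> value = 6

Answer: 6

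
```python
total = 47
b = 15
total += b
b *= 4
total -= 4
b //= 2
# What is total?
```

Trace (tracking total):
total = 47  # -> total = 47
b = 15  # -> b = 15
total += b  # -> total = 62
b *= 4  # -> b = 60
total -= 4  # -> total = 58
b //= 2  # -> b = 30

Answer: 58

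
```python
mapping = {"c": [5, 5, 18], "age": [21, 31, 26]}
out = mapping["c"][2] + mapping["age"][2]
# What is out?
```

Trace (tracking out):
mapping = {'c': [5, 5, 18], 'age': [21, 31, 26]}  # -> mapping = {'c': [5, 5, 18], 'age': [21, 31, 26]}
out = mapping['c'][2] + mapping['age'][2]  # -> out = 44

Answer: 44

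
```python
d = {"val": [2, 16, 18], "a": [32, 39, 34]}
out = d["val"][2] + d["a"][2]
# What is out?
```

Trace (tracking out):
d = {'val': [2, 16, 18], 'a': [32, 39, 34]}  # -> d = {'val': [2, 16, 18], 'a': [32, 39, 34]}
out = d['val'][2] + d['a'][2]  # -> out = 52

Answer: 52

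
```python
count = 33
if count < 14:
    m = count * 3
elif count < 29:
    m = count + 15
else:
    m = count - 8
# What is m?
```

Answer: 25

Derivation:
Trace (tracking m):
count = 33  # -> count = 33
if count < 14:  # condition is False
elif count < 29:  # condition is False
else:
    m = count - 8  # -> m = 25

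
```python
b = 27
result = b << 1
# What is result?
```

Trace (tracking result):
b = 27  # -> b = 27
result = b << 1  # -> result = 54

Answer: 54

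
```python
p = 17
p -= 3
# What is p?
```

Answer: 14

Derivation:
Trace (tracking p):
p = 17  # -> p = 17
p -= 3  # -> p = 14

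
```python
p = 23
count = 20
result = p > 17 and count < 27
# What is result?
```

Answer: True

Derivation:
Trace (tracking result):
p = 23  # -> p = 23
count = 20  # -> count = 20
result = p > 17 and count < 27  # -> result = True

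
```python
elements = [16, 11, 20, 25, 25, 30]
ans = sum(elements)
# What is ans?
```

Answer: 127

Derivation:
Trace (tracking ans):
elements = [16, 11, 20, 25, 25, 30]  # -> elements = [16, 11, 20, 25, 25, 30]
ans = sum(elements)  # -> ans = 127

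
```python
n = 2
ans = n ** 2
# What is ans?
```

Answer: 4

Derivation:
Trace (tracking ans):
n = 2  # -> n = 2
ans = n ** 2  # -> ans = 4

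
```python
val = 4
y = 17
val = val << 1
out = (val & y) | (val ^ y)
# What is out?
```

Trace (tracking out):
val = 4  # -> val = 4
y = 17  # -> y = 17
val = val << 1  # -> val = 8
out = val & y | val ^ y  # -> out = 25

Answer: 25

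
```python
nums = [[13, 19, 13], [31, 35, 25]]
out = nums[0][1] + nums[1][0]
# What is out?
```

Trace (tracking out):
nums = [[13, 19, 13], [31, 35, 25]]  # -> nums = [[13, 19, 13], [31, 35, 25]]
out = nums[0][1] + nums[1][0]  # -> out = 50

Answer: 50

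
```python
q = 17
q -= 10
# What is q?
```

Answer: 7

Derivation:
Trace (tracking q):
q = 17  # -> q = 17
q -= 10  # -> q = 7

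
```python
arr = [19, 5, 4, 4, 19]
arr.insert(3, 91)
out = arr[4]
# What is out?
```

Trace (tracking out):
arr = [19, 5, 4, 4, 19]  # -> arr = [19, 5, 4, 4, 19]
arr.insert(3, 91)  # -> arr = [19, 5, 4, 91, 4, 19]
out = arr[4]  # -> out = 4

Answer: 4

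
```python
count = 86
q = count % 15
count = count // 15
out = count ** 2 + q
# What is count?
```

Trace (tracking count):
count = 86  # -> count = 86
q = count % 15  # -> q = 11
count = count // 15  # -> count = 5
out = count ** 2 + q  # -> out = 36

Answer: 5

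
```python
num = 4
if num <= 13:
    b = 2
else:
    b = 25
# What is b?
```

Trace (tracking b):
num = 4  # -> num = 4
if num <= 13:  # condition is True
    b = 2  # -> b = 2

Answer: 2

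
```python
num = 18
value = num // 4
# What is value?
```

Answer: 4

Derivation:
Trace (tracking value):
num = 18  # -> num = 18
value = num // 4  # -> value = 4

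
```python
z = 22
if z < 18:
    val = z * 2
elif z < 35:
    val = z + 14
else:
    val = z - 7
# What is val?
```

Answer: 36

Derivation:
Trace (tracking val):
z = 22  # -> z = 22
if z < 18:  # condition is False
elif z < 35:  # condition is True
    val = z + 14  # -> val = 36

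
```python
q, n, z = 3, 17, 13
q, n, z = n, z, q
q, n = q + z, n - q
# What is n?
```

Answer: -4

Derivation:
Trace (tracking n):
q, n, z = (3, 17, 13)  # -> q = 3, n = 17, z = 13
q, n, z = (n, z, q)  # -> q = 17, n = 13, z = 3
q, n = (q + z, n - q)  # -> q = 20, n = -4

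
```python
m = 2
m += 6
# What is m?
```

Answer: 8

Derivation:
Trace (tracking m):
m = 2  # -> m = 2
m += 6  # -> m = 8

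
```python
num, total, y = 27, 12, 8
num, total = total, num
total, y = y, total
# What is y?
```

Trace (tracking y):
num, total, y = (27, 12, 8)  # -> num = 27, total = 12, y = 8
num, total = (total, num)  # -> num = 12, total = 27
total, y = (y, total)  # -> total = 8, y = 27

Answer: 27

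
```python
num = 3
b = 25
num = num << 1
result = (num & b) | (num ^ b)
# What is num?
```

Answer: 6

Derivation:
Trace (tracking num):
num = 3  # -> num = 3
b = 25  # -> b = 25
num = num << 1  # -> num = 6
result = num & b | num ^ b  # -> result = 31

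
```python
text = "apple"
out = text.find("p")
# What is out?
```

Answer: 1

Derivation:
Trace (tracking out):
text = 'apple'  # -> text = 'apple'
out = text.find('p')  # -> out = 1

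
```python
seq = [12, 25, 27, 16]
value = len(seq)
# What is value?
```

Trace (tracking value):
seq = [12, 25, 27, 16]  # -> seq = [12, 25, 27, 16]
value = len(seq)  # -> value = 4

Answer: 4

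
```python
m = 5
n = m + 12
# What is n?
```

Trace (tracking n):
m = 5  # -> m = 5
n = m + 12  # -> n = 17

Answer: 17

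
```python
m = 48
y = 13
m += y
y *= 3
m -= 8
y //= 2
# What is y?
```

Trace (tracking y):
m = 48  # -> m = 48
y = 13  # -> y = 13
m += y  # -> m = 61
y *= 3  # -> y = 39
m -= 8  # -> m = 53
y //= 2  # -> y = 19

Answer: 19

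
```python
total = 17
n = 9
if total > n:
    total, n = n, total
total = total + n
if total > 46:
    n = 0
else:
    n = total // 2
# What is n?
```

Trace (tracking n):
total = 17  # -> total = 17
n = 9  # -> n = 9
if total > n:  # condition is True
    total, n = (n, total)  # -> total = 9, n = 17
total = total + n  # -> total = 26
if total > 46:  # condition is False
else:
    n = total // 2  # -> n = 13

Answer: 13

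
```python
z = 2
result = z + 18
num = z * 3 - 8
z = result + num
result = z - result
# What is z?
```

Answer: 18

Derivation:
Trace (tracking z):
z = 2  # -> z = 2
result = z + 18  # -> result = 20
num = z * 3 - 8  # -> num = -2
z = result + num  # -> z = 18
result = z - result  # -> result = -2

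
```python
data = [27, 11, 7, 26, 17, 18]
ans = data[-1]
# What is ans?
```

Trace (tracking ans):
data = [27, 11, 7, 26, 17, 18]  # -> data = [27, 11, 7, 26, 17, 18]
ans = data[-1]  # -> ans = 18

Answer: 18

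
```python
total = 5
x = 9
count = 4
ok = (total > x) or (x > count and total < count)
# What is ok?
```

Trace (tracking ok):
total = 5  # -> total = 5
x = 9  # -> x = 9
count = 4  # -> count = 4
ok = total > x or (x > count and total < count)  # -> ok = False

Answer: False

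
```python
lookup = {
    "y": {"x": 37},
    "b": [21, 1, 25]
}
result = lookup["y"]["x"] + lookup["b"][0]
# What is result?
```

Trace (tracking result):
lookup = {'y': {'x': 37}, 'b': [21, 1, 25]}  # -> lookup = {'y': {'x': 37}, 'b': [21, 1, 25]}
result = lookup['y']['x'] + lookup['b'][0]  # -> result = 58

Answer: 58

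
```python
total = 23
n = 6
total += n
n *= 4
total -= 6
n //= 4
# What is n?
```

Answer: 6

Derivation:
Trace (tracking n):
total = 23  # -> total = 23
n = 6  # -> n = 6
total += n  # -> total = 29
n *= 4  # -> n = 24
total -= 6  # -> total = 23
n //= 4  # -> n = 6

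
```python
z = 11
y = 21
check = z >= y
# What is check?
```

Answer: False

Derivation:
Trace (tracking check):
z = 11  # -> z = 11
y = 21  # -> y = 21
check = z >= y  # -> check = False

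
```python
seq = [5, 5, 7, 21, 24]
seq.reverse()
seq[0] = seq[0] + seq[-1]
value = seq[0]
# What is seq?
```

Trace (tracking seq):
seq = [5, 5, 7, 21, 24]  # -> seq = [5, 5, 7, 21, 24]
seq.reverse()  # -> seq = [24, 21, 7, 5, 5]
seq[0] = seq[0] + seq[-1]  # -> seq = [29, 21, 7, 5, 5]
value = seq[0]  # -> value = 29

Answer: [29, 21, 7, 5, 5]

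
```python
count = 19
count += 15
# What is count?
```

Answer: 34

Derivation:
Trace (tracking count):
count = 19  # -> count = 19
count += 15  # -> count = 34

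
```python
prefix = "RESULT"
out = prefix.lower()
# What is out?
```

Answer: 'result'

Derivation:
Trace (tracking out):
prefix = 'RESULT'  # -> prefix = 'RESULT'
out = prefix.lower()  # -> out = 'result'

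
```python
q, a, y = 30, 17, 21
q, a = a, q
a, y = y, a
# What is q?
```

Trace (tracking q):
q, a, y = (30, 17, 21)  # -> q = 30, a = 17, y = 21
q, a = (a, q)  # -> q = 17, a = 30
a, y = (y, a)  # -> a = 21, y = 30

Answer: 17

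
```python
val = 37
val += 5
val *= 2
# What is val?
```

Answer: 84

Derivation:
Trace (tracking val):
val = 37  # -> val = 37
val += 5  # -> val = 42
val *= 2  # -> val = 84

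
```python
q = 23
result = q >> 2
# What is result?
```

Trace (tracking result):
q = 23  # -> q = 23
result = q >> 2  # -> result = 5

Answer: 5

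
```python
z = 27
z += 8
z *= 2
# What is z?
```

Trace (tracking z):
z = 27  # -> z = 27
z += 8  # -> z = 35
z *= 2  # -> z = 70

Answer: 70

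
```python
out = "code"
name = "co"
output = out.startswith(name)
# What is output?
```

Trace (tracking output):
out = 'code'  # -> out = 'code'
name = 'co'  # -> name = 'co'
output = out.startswith(name)  # -> output = True

Answer: True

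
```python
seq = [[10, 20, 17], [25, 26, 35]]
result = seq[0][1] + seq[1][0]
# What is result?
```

Trace (tracking result):
seq = [[10, 20, 17], [25, 26, 35]]  # -> seq = [[10, 20, 17], [25, 26, 35]]
result = seq[0][1] + seq[1][0]  # -> result = 45

Answer: 45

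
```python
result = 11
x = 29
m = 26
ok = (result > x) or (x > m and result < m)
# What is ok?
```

Trace (tracking ok):
result = 11  # -> result = 11
x = 29  # -> x = 29
m = 26  # -> m = 26
ok = result > x or (x > m and result < m)  # -> ok = True

Answer: True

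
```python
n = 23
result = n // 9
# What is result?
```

Trace (tracking result):
n = 23  # -> n = 23
result = n // 9  # -> result = 2

Answer: 2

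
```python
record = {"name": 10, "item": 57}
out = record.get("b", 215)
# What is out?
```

Trace (tracking out):
record = {'name': 10, 'item': 57}  # -> record = {'name': 10, 'item': 57}
out = record.get('b', 215)  # -> out = 215

Answer: 215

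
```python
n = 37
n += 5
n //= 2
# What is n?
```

Answer: 21

Derivation:
Trace (tracking n):
n = 37  # -> n = 37
n += 5  # -> n = 42
n //= 2  # -> n = 21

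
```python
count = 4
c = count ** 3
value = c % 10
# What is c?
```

Trace (tracking c):
count = 4  # -> count = 4
c = count ** 3  # -> c = 64
value = c % 10  # -> value = 4

Answer: 64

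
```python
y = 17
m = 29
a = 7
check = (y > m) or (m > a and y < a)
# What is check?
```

Answer: False

Derivation:
Trace (tracking check):
y = 17  # -> y = 17
m = 29  # -> m = 29
a = 7  # -> a = 7
check = y > m or (m > a and y < a)  # -> check = False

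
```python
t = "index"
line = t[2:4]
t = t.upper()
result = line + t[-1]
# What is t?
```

Answer: 'INDEX'

Derivation:
Trace (tracking t):
t = 'index'  # -> t = 'index'
line = t[2:4]  # -> line = 'de'
t = t.upper()  # -> t = 'INDEX'
result = line + t[-1]  # -> result = 'deX'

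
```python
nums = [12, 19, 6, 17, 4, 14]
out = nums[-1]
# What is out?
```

Answer: 14

Derivation:
Trace (tracking out):
nums = [12, 19, 6, 17, 4, 14]  # -> nums = [12, 19, 6, 17, 4, 14]
out = nums[-1]  # -> out = 14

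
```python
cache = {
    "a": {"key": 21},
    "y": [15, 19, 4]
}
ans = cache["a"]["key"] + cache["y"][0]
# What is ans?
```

Answer: 36

Derivation:
Trace (tracking ans):
cache = {'a': {'key': 21}, 'y': [15, 19, 4]}  # -> cache = {'a': {'key': 21}, 'y': [15, 19, 4]}
ans = cache['a']['key'] + cache['y'][0]  # -> ans = 36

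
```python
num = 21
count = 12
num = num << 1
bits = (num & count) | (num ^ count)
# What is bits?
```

Answer: 46

Derivation:
Trace (tracking bits):
num = 21  # -> num = 21
count = 12  # -> count = 12
num = num << 1  # -> num = 42
bits = num & count | num ^ count  # -> bits = 46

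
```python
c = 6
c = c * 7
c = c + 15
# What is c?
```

Answer: 57

Derivation:
Trace (tracking c):
c = 6  # -> c = 6
c = c * 7  # -> c = 42
c = c + 15  # -> c = 57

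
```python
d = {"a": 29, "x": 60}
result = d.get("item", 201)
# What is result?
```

Answer: 201

Derivation:
Trace (tracking result):
d = {'a': 29, 'x': 60}  # -> d = {'a': 29, 'x': 60}
result = d.get('item', 201)  # -> result = 201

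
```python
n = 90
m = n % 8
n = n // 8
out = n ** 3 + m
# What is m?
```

Trace (tracking m):
n = 90  # -> n = 90
m = n % 8  # -> m = 2
n = n // 8  # -> n = 11
out = n ** 3 + m  # -> out = 1333

Answer: 2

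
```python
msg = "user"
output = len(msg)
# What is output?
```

Answer: 4

Derivation:
Trace (tracking output):
msg = 'user'  # -> msg = 'user'
output = len(msg)  # -> output = 4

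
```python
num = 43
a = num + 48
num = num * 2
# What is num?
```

Answer: 86

Derivation:
Trace (tracking num):
num = 43  # -> num = 43
a = num + 48  # -> a = 91
num = num * 2  # -> num = 86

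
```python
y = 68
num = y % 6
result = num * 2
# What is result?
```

Answer: 4

Derivation:
Trace (tracking result):
y = 68  # -> y = 68
num = y % 6  # -> num = 2
result = num * 2  # -> result = 4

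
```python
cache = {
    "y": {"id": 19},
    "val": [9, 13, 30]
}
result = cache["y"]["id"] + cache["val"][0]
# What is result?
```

Trace (tracking result):
cache = {'y': {'id': 19}, 'val': [9, 13, 30]}  # -> cache = {'y': {'id': 19}, 'val': [9, 13, 30]}
result = cache['y']['id'] + cache['val'][0]  # -> result = 28

Answer: 28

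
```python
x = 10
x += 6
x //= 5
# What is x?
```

Trace (tracking x):
x = 10  # -> x = 10
x += 6  # -> x = 16
x //= 5  # -> x = 3

Answer: 3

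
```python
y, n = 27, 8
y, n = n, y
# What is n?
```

Answer: 27

Derivation:
Trace (tracking n):
y, n = (27, 8)  # -> y = 27, n = 8
y, n = (n, y)  # -> y = 8, n = 27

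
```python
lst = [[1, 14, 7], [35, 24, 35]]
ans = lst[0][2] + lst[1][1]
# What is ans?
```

Answer: 31

Derivation:
Trace (tracking ans):
lst = [[1, 14, 7], [35, 24, 35]]  # -> lst = [[1, 14, 7], [35, 24, 35]]
ans = lst[0][2] + lst[1][1]  # -> ans = 31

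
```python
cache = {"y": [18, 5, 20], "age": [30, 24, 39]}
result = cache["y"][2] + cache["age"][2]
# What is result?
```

Answer: 59

Derivation:
Trace (tracking result):
cache = {'y': [18, 5, 20], 'age': [30, 24, 39]}  # -> cache = {'y': [18, 5, 20], 'age': [30, 24, 39]}
result = cache['y'][2] + cache['age'][2]  # -> result = 59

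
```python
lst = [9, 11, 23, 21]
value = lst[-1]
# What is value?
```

Answer: 21

Derivation:
Trace (tracking value):
lst = [9, 11, 23, 21]  # -> lst = [9, 11, 23, 21]
value = lst[-1]  # -> value = 21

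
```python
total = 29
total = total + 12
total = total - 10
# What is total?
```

Answer: 31

Derivation:
Trace (tracking total):
total = 29  # -> total = 29
total = total + 12  # -> total = 41
total = total - 10  # -> total = 31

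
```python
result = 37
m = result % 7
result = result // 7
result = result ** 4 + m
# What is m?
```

Answer: 2

Derivation:
Trace (tracking m):
result = 37  # -> result = 37
m = result % 7  # -> m = 2
result = result // 7  # -> result = 5
result = result ** 4 + m  # -> result = 627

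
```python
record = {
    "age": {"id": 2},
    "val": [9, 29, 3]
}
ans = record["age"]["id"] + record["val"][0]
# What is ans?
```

Trace (tracking ans):
record = {'age': {'id': 2}, 'val': [9, 29, 3]}  # -> record = {'age': {'id': 2}, 'val': [9, 29, 3]}
ans = record['age']['id'] + record['val'][0]  # -> ans = 11

Answer: 11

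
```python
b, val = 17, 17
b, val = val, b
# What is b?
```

Trace (tracking b):
b, val = (17, 17)  # -> b = 17, val = 17
b, val = (val, b)  # -> b = 17, val = 17

Answer: 17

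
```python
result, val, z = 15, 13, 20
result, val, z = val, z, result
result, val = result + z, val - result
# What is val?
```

Trace (tracking val):
result, val, z = (15, 13, 20)  # -> result = 15, val = 13, z = 20
result, val, z = (val, z, result)  # -> result = 13, val = 20, z = 15
result, val = (result + z, val - result)  # -> result = 28, val = 7

Answer: 7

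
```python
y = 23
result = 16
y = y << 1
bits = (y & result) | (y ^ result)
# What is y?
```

Answer: 46

Derivation:
Trace (tracking y):
y = 23  # -> y = 23
result = 16  # -> result = 16
y = y << 1  # -> y = 46
bits = y & result | y ^ result  # -> bits = 62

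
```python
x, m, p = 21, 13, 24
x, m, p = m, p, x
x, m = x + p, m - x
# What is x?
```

Answer: 34

Derivation:
Trace (tracking x):
x, m, p = (21, 13, 24)  # -> x = 21, m = 13, p = 24
x, m, p = (m, p, x)  # -> x = 13, m = 24, p = 21
x, m = (x + p, m - x)  # -> x = 34, m = 11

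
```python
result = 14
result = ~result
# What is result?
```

Answer: -15

Derivation:
Trace (tracking result):
result = 14  # -> result = 14
result = ~result  # -> result = -15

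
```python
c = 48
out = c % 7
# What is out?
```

Trace (tracking out):
c = 48  # -> c = 48
out = c % 7  # -> out = 6

Answer: 6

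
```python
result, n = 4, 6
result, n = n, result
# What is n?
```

Trace (tracking n):
result, n = (4, 6)  # -> result = 4, n = 6
result, n = (n, result)  # -> result = 6, n = 4

Answer: 4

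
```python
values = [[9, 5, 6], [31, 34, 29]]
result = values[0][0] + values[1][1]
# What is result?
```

Trace (tracking result):
values = [[9, 5, 6], [31, 34, 29]]  # -> values = [[9, 5, 6], [31, 34, 29]]
result = values[0][0] + values[1][1]  # -> result = 43

Answer: 43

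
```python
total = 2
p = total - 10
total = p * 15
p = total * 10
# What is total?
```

Trace (tracking total):
total = 2  # -> total = 2
p = total - 10  # -> p = -8
total = p * 15  # -> total = -120
p = total * 10  # -> p = -1200

Answer: -120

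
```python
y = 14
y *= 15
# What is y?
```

Trace (tracking y):
y = 14  # -> y = 14
y *= 15  # -> y = 210

Answer: 210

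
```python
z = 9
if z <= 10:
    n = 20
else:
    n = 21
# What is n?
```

Trace (tracking n):
z = 9  # -> z = 9
if z <= 10:  # condition is True
    n = 20  # -> n = 20

Answer: 20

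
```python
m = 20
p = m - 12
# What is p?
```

Trace (tracking p):
m = 20  # -> m = 20
p = m - 12  # -> p = 8

Answer: 8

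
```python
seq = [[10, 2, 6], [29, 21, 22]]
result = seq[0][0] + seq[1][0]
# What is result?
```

Answer: 39

Derivation:
Trace (tracking result):
seq = [[10, 2, 6], [29, 21, 22]]  # -> seq = [[10, 2, 6], [29, 21, 22]]
result = seq[0][0] + seq[1][0]  # -> result = 39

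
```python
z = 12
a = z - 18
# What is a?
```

Trace (tracking a):
z = 12  # -> z = 12
a = z - 18  # -> a = -6

Answer: -6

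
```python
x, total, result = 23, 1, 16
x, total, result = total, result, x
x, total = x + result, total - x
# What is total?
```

Trace (tracking total):
x, total, result = (23, 1, 16)  # -> x = 23, total = 1, result = 16
x, total, result = (total, result, x)  # -> x = 1, total = 16, result = 23
x, total = (x + result, total - x)  # -> x = 24, total = 15

Answer: 15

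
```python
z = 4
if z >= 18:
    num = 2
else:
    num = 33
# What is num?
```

Trace (tracking num):
z = 4  # -> z = 4
if z >= 18:  # condition is False
else:
    num = 33  # -> num = 33

Answer: 33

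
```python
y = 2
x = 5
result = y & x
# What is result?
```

Answer: 0

Derivation:
Trace (tracking result):
y = 2  # -> y = 2
x = 5  # -> x = 5
result = y & x  # -> result = 0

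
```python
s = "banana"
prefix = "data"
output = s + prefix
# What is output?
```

Trace (tracking output):
s = 'banana'  # -> s = 'banana'
prefix = 'data'  # -> prefix = 'data'
output = s + prefix  # -> output = 'bananadata'

Answer: 'bananadata'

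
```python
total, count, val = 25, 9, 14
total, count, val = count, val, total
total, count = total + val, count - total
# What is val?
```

Answer: 25

Derivation:
Trace (tracking val):
total, count, val = (25, 9, 14)  # -> total = 25, count = 9, val = 14
total, count, val = (count, val, total)  # -> total = 9, count = 14, val = 25
total, count = (total + val, count - total)  # -> total = 34, count = 5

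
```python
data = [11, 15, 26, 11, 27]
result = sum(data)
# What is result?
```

Trace (tracking result):
data = [11, 15, 26, 11, 27]  # -> data = [11, 15, 26, 11, 27]
result = sum(data)  # -> result = 90

Answer: 90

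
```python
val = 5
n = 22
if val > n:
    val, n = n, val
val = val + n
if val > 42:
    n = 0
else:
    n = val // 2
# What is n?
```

Trace (tracking n):
val = 5  # -> val = 5
n = 22  # -> n = 22
if val > n:  # condition is False
val = val + n  # -> val = 27
if val > 42:  # condition is False
else:
    n = val // 2  # -> n = 13

Answer: 13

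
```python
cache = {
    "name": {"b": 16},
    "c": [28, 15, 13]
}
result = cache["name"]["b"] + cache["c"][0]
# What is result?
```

Answer: 44

Derivation:
Trace (tracking result):
cache = {'name': {'b': 16}, 'c': [28, 15, 13]}  # -> cache = {'name': {'b': 16}, 'c': [28, 15, 13]}
result = cache['name']['b'] + cache['c'][0]  # -> result = 44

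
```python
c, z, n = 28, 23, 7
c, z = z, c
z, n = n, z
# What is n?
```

Trace (tracking n):
c, z, n = (28, 23, 7)  # -> c = 28, z = 23, n = 7
c, z = (z, c)  # -> c = 23, z = 28
z, n = (n, z)  # -> z = 7, n = 28

Answer: 28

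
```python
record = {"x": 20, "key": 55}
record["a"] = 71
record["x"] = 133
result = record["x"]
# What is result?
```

Answer: 133

Derivation:
Trace (tracking result):
record = {'x': 20, 'key': 55}  # -> record = {'x': 20, 'key': 55}
record['a'] = 71  # -> record = {'x': 20, 'key': 55, 'a': 71}
record['x'] = 133  # -> record = {'x': 133, 'key': 55, 'a': 71}
result = record['x']  # -> result = 133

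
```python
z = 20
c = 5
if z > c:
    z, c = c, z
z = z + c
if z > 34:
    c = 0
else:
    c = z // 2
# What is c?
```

Answer: 12

Derivation:
Trace (tracking c):
z = 20  # -> z = 20
c = 5  # -> c = 5
if z > c:  # condition is True
    z, c = (c, z)  # -> z = 5, c = 20
z = z + c  # -> z = 25
if z > 34:  # condition is False
else:
    c = z // 2  # -> c = 12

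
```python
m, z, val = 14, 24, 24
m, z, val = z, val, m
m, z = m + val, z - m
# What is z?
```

Trace (tracking z):
m, z, val = (14, 24, 24)  # -> m = 14, z = 24, val = 24
m, z, val = (z, val, m)  # -> m = 24, z = 24, val = 14
m, z = (m + val, z - m)  # -> m = 38, z = 0

Answer: 0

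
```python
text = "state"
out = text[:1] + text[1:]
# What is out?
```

Trace (tracking out):
text = 'state'  # -> text = 'state'
out = text[:1] + text[1:]  # -> out = 'state'

Answer: 'state'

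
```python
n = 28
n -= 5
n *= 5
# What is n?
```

Trace (tracking n):
n = 28  # -> n = 28
n -= 5  # -> n = 23
n *= 5  # -> n = 115

Answer: 115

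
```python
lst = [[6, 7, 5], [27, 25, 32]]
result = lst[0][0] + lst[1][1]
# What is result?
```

Answer: 31

Derivation:
Trace (tracking result):
lst = [[6, 7, 5], [27, 25, 32]]  # -> lst = [[6, 7, 5], [27, 25, 32]]
result = lst[0][0] + lst[1][1]  # -> result = 31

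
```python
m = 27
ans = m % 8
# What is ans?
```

Answer: 3

Derivation:
Trace (tracking ans):
m = 27  # -> m = 27
ans = m % 8  # -> ans = 3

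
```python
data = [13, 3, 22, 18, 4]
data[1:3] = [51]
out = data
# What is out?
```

Trace (tracking out):
data = [13, 3, 22, 18, 4]  # -> data = [13, 3, 22, 18, 4]
data[1:3] = [51]  # -> data = [13, 51, 18, 4]
out = data  # -> out = [13, 51, 18, 4]

Answer: [13, 51, 18, 4]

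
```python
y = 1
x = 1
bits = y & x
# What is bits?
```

Trace (tracking bits):
y = 1  # -> y = 1
x = 1  # -> x = 1
bits = y & x  # -> bits = 1

Answer: 1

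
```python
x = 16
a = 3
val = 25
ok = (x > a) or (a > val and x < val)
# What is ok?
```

Answer: True

Derivation:
Trace (tracking ok):
x = 16  # -> x = 16
a = 3  # -> a = 3
val = 25  # -> val = 25
ok = x > a or (a > val and x < val)  # -> ok = True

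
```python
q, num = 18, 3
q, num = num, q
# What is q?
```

Answer: 3

Derivation:
Trace (tracking q):
q, num = (18, 3)  # -> q = 18, num = 3
q, num = (num, q)  # -> q = 3, num = 18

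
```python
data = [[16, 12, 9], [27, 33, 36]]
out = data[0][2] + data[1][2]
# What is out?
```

Trace (tracking out):
data = [[16, 12, 9], [27, 33, 36]]  # -> data = [[16, 12, 9], [27, 33, 36]]
out = data[0][2] + data[1][2]  # -> out = 45

Answer: 45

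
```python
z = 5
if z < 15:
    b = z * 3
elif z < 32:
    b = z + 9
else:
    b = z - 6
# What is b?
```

Trace (tracking b):
z = 5  # -> z = 5
if z < 15:  # condition is True
    b = z * 3  # -> b = 15

Answer: 15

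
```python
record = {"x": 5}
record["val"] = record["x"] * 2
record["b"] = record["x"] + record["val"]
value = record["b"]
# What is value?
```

Trace (tracking value):
record = {'x': 5}  # -> record = {'x': 5}
record['val'] = record['x'] * 2  # -> record = {'x': 5, 'val': 10}
record['b'] = record['x'] + record['val']  # -> record = {'x': 5, 'val': 10, 'b': 15}
value = record['b']  # -> value = 15

Answer: 15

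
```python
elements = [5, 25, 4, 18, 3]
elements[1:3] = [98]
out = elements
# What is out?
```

Answer: [5, 98, 18, 3]

Derivation:
Trace (tracking out):
elements = [5, 25, 4, 18, 3]  # -> elements = [5, 25, 4, 18, 3]
elements[1:3] = [98]  # -> elements = [5, 98, 18, 3]
out = elements  # -> out = [5, 98, 18, 3]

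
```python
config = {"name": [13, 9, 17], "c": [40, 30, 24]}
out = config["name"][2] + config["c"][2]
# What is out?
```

Answer: 41

Derivation:
Trace (tracking out):
config = {'name': [13, 9, 17], 'c': [40, 30, 24]}  # -> config = {'name': [13, 9, 17], 'c': [40, 30, 24]}
out = config['name'][2] + config['c'][2]  # -> out = 41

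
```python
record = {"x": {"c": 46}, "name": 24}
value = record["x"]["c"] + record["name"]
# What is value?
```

Trace (tracking value):
record = {'x': {'c': 46}, 'name': 24}  # -> record = {'x': {'c': 46}, 'name': 24}
value = record['x']['c'] + record['name']  # -> value = 70

Answer: 70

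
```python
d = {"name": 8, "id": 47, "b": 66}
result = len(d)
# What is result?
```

Answer: 3

Derivation:
Trace (tracking result):
d = {'name': 8, 'id': 47, 'b': 66}  # -> d = {'name': 8, 'id': 47, 'b': 66}
result = len(d)  # -> result = 3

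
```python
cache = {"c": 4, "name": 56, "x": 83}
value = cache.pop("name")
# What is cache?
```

Trace (tracking cache):
cache = {'c': 4, 'name': 56, 'x': 83}  # -> cache = {'c': 4, 'name': 56, 'x': 83}
value = cache.pop('name')  # -> value = 56

Answer: {'c': 4, 'x': 83}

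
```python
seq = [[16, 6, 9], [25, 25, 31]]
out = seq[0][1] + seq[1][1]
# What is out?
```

Answer: 31

Derivation:
Trace (tracking out):
seq = [[16, 6, 9], [25, 25, 31]]  # -> seq = [[16, 6, 9], [25, 25, 31]]
out = seq[0][1] + seq[1][1]  # -> out = 31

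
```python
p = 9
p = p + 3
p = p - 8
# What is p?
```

Trace (tracking p):
p = 9  # -> p = 9
p = p + 3  # -> p = 12
p = p - 8  # -> p = 4

Answer: 4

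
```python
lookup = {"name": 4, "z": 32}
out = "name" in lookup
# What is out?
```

Answer: True

Derivation:
Trace (tracking out):
lookup = {'name': 4, 'z': 32}  # -> lookup = {'name': 4, 'z': 32}
out = 'name' in lookup  # -> out = True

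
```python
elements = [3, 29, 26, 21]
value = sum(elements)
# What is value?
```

Trace (tracking value):
elements = [3, 29, 26, 21]  # -> elements = [3, 29, 26, 21]
value = sum(elements)  # -> value = 79

Answer: 79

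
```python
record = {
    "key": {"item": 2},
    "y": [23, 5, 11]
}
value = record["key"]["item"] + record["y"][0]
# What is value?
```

Answer: 25

Derivation:
Trace (tracking value):
record = {'key': {'item': 2}, 'y': [23, 5, 11]}  # -> record = {'key': {'item': 2}, 'y': [23, 5, 11]}
value = record['key']['item'] + record['y'][0]  # -> value = 25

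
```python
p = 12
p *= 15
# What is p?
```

Answer: 180

Derivation:
Trace (tracking p):
p = 12  # -> p = 12
p *= 15  # -> p = 180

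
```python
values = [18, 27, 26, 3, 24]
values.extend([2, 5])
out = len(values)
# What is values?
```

Trace (tracking values):
values = [18, 27, 26, 3, 24]  # -> values = [18, 27, 26, 3, 24]
values.extend([2, 5])  # -> values = [18, 27, 26, 3, 24, 2, 5]
out = len(values)  # -> out = 7

Answer: [18, 27, 26, 3, 24, 2, 5]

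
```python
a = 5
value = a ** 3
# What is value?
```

Answer: 125

Derivation:
Trace (tracking value):
a = 5  # -> a = 5
value = a ** 3  # -> value = 125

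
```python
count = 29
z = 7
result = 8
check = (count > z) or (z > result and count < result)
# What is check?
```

Answer: True

Derivation:
Trace (tracking check):
count = 29  # -> count = 29
z = 7  # -> z = 7
result = 8  # -> result = 8
check = count > z or (z > result and count < result)  # -> check = True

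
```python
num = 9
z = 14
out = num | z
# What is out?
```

Trace (tracking out):
num = 9  # -> num = 9
z = 14  # -> z = 14
out = num | z  # -> out = 15

Answer: 15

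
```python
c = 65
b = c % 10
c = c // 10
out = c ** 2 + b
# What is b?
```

Trace (tracking b):
c = 65  # -> c = 65
b = c % 10  # -> b = 5
c = c // 10  # -> c = 6
out = c ** 2 + b  # -> out = 41

Answer: 5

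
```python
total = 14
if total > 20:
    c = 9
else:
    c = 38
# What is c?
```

Trace (tracking c):
total = 14  # -> total = 14
if total > 20:  # condition is False
else:
    c = 38  # -> c = 38

Answer: 38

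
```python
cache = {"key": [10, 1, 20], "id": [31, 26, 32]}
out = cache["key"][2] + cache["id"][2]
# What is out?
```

Trace (tracking out):
cache = {'key': [10, 1, 20], 'id': [31, 26, 32]}  # -> cache = {'key': [10, 1, 20], 'id': [31, 26, 32]}
out = cache['key'][2] + cache['id'][2]  # -> out = 52

Answer: 52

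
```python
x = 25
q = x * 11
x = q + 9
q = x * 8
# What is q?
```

Trace (tracking q):
x = 25  # -> x = 25
q = x * 11  # -> q = 275
x = q + 9  # -> x = 284
q = x * 8  # -> q = 2272

Answer: 2272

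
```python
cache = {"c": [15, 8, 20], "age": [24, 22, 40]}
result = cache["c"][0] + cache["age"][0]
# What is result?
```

Answer: 39

Derivation:
Trace (tracking result):
cache = {'c': [15, 8, 20], 'age': [24, 22, 40]}  # -> cache = {'c': [15, 8, 20], 'age': [24, 22, 40]}
result = cache['c'][0] + cache['age'][0]  # -> result = 39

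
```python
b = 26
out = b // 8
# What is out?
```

Trace (tracking out):
b = 26  # -> b = 26
out = b // 8  # -> out = 3

Answer: 3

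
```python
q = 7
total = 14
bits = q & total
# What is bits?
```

Answer: 6

Derivation:
Trace (tracking bits):
q = 7  # -> q = 7
total = 14  # -> total = 14
bits = q & total  # -> bits = 6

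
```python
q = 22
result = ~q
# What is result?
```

Answer: -23

Derivation:
Trace (tracking result):
q = 22  # -> q = 22
result = ~q  # -> result = -23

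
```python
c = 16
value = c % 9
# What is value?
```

Trace (tracking value):
c = 16  # -> c = 16
value = c % 9  # -> value = 7

Answer: 7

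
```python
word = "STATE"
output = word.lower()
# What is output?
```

Answer: 'state'

Derivation:
Trace (tracking output):
word = 'STATE'  # -> word = 'STATE'
output = word.lower()  # -> output = 'state'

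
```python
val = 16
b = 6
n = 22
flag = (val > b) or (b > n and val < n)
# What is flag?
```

Trace (tracking flag):
val = 16  # -> val = 16
b = 6  # -> b = 6
n = 22  # -> n = 22
flag = val > b or (b > n and val < n)  # -> flag = True

Answer: True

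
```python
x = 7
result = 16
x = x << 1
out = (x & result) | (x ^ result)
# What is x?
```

Answer: 14

Derivation:
Trace (tracking x):
x = 7  # -> x = 7
result = 16  # -> result = 16
x = x << 1  # -> x = 14
out = x & result | x ^ result  # -> out = 30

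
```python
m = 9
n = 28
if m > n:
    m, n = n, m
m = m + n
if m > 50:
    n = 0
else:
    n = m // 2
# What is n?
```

Trace (tracking n):
m = 9  # -> m = 9
n = 28  # -> n = 28
if m > n:  # condition is False
m = m + n  # -> m = 37
if m > 50:  # condition is False
else:
    n = m // 2  # -> n = 18

Answer: 18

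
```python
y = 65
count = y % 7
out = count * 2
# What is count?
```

Trace (tracking count):
y = 65  # -> y = 65
count = y % 7  # -> count = 2
out = count * 2  # -> out = 4

Answer: 2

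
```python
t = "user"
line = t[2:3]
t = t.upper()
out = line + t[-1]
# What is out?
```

Answer: 'eR'

Derivation:
Trace (tracking out):
t = 'user'  # -> t = 'user'
line = t[2:3]  # -> line = 'e'
t = t.upper()  # -> t = 'USER'
out = line + t[-1]  # -> out = 'eR'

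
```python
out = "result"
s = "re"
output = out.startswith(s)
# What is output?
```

Answer: True

Derivation:
Trace (tracking output):
out = 'result'  # -> out = 'result'
s = 're'  # -> s = 're'
output = out.startswith(s)  # -> output = True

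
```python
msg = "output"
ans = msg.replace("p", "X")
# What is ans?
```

Answer: 'outXut'

Derivation:
Trace (tracking ans):
msg = 'output'  # -> msg = 'output'
ans = msg.replace('p', 'X')  # -> ans = 'outXut'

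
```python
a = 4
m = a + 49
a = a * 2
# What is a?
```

Answer: 8

Derivation:
Trace (tracking a):
a = 4  # -> a = 4
m = a + 49  # -> m = 53
a = a * 2  # -> a = 8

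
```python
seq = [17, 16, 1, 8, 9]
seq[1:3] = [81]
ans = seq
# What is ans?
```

Trace (tracking ans):
seq = [17, 16, 1, 8, 9]  # -> seq = [17, 16, 1, 8, 9]
seq[1:3] = [81]  # -> seq = [17, 81, 8, 9]
ans = seq  # -> ans = [17, 81, 8, 9]

Answer: [17, 81, 8, 9]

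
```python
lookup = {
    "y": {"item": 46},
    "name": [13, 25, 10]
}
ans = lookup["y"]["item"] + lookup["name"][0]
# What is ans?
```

Answer: 59

Derivation:
Trace (tracking ans):
lookup = {'y': {'item': 46}, 'name': [13, 25, 10]}  # -> lookup = {'y': {'item': 46}, 'name': [13, 25, 10]}
ans = lookup['y']['item'] + lookup['name'][0]  # -> ans = 59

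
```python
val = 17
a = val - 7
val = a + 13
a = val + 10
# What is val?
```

Answer: 23

Derivation:
Trace (tracking val):
val = 17  # -> val = 17
a = val - 7  # -> a = 10
val = a + 13  # -> val = 23
a = val + 10  # -> a = 33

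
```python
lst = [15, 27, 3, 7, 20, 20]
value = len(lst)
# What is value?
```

Trace (tracking value):
lst = [15, 27, 3, 7, 20, 20]  # -> lst = [15, 27, 3, 7, 20, 20]
value = len(lst)  # -> value = 6

Answer: 6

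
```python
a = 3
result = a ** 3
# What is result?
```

Trace (tracking result):
a = 3  # -> a = 3
result = a ** 3  # -> result = 27

Answer: 27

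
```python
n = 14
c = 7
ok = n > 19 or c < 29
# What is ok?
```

Trace (tracking ok):
n = 14  # -> n = 14
c = 7  # -> c = 7
ok = n > 19 or c < 29  # -> ok = True

Answer: True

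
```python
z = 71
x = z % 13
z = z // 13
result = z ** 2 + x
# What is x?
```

Answer: 6

Derivation:
Trace (tracking x):
z = 71  # -> z = 71
x = z % 13  # -> x = 6
z = z // 13  # -> z = 5
result = z ** 2 + x  # -> result = 31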